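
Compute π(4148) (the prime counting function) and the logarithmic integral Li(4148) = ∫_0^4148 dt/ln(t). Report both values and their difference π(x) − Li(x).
π(4148) = 570;  Li(4148) ≈ 583.17;  π(x) − Li(x) ≈ -13.17.

Direct count of primes ≤ 4148 gives π(4148) = 570. Numerical evaluation of the logarithmic integral gives Li(4148) ≈ 583.17. The difference π(x) − Li(x) ≈ -13.17 is typically negative for small/moderate x (Li(x) overestimates), though Littlewood's theorem shows this sign changes infinitely often.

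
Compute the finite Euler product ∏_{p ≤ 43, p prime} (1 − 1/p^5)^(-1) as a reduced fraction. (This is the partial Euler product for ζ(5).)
∏ = 1572482291224969810929353517600303098269844539827384419450979869/1516482033755337998564749447506198249900022724140786873799147520

The primes p ≤ 43 are [2, 3, 5, 7, 11, 13, 17, 19, 23, 29, 31, 37, 41, 43]. For each prime, (1 − 1/p^5)^(-1) = p^5 / (p^5 − 1). The product is (1 − 1/2^5)^(-1), (1 − 1/3^5)^(-1), (1 − 1/5^5)^(-1), (1 − 1/7^5)^(-1), (1 − 1/11^5)^(-1), (1 − 1/13^5)^(-1), (1 − 1/17^5)^(-1), (1 − 1/19^5)^(-1), (1 − 1/23^5)^(-1), (1 − 1/29^5)^(-1), (1 − 1/31^5)^(-1), (1 − 1/37^5)^(-1), (1 − 1/41^5)^(-1), (1 − 1/43^5)^(-1) = ∏ p^5 / (p^5 − 1) = 1572482291224969810929353517600303098269844539827384419450979869/1516482033755337998564749447506198249900022724140786873799147520.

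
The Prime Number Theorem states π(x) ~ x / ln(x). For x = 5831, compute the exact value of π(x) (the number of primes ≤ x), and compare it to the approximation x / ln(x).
π(5831) = 765;  x/ln(x) ≈ 672.48;  relative error ≈ 12.09%.

Directly count primes up to 5831: π(5831) = 765. The PNT approximation gives 5831/ln(5831) ≈ 5831/8.67094 ≈ 672.48. Relative error (π(x) − x/ln(x)) / π(x) ≈ 12.09%; the approximation is known to undercount slightly (Li(x) is a better estimate).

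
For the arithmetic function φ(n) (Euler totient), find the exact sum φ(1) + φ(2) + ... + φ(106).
Σ_{n ≤ 106} φ(n) = 3426

Compute φ(n) for each 1 ≤ n ≤ 106: φ(1) = 1, φ(2) = 1, φ(3) = 2, φ(4) = 2, φ(5) = 4, φ(6) = 2, φ(7) = 6, φ(8) = 4, φ(9) = 6, φ(10) = 4, φ(11) = 10, φ(12) = 4, φ(13) = 12, φ(14) = 6, φ(15) = 8, φ(16) = 8, φ(17) = 16, φ(18) = 6, φ(19) = 18, φ(20) = 8, φ(21) = 12, φ(22) = 10, φ(23) = 22, φ(24) = 8, φ(25) = 20, φ(26) = 12, φ(27) = 18, φ(28) = 12, φ(29) = 28, φ(30) = 8, φ(31) = 30, φ(32) = 16, φ(33) = 20, φ(34) = 16, φ(35) = 24, φ(36) = 12, φ(37) = 36, φ(38) = 18, φ(39) = 24, φ(40) = 16, φ(41) = 40, φ(42) = 12, φ(43) = 42, φ(44) = 20, φ(45) = 24, φ(46) = 22, φ(47) = 46, φ(48) = 16, φ(49) = 42, φ(50) = 20, φ(51) = 32, φ(52) = 24, φ(53) = 52, φ(54) = 18, φ(55) = 40, φ(56) = 24, φ(57) = 36, φ(58) = 28, φ(59) = 58, φ(60) = 16, φ(61) = 60, φ(62) = 30, φ(63) = 36, φ(64) = 32, φ(65) = 48, φ(66) = 20, φ(67) = 66, φ(68) = 32, φ(69) = 44, φ(70) = 24, φ(71) = 70, φ(72) = 24, φ(73) = 72, φ(74) = 36, φ(75) = 40, φ(76) = 36, φ(77) = 60, φ(78) = 24, φ(79) = 78, φ(80) = 32, φ(81) = 54, φ(82) = 40, φ(83) = 82, φ(84) = 24, φ(85) = 64, φ(86) = 42, φ(87) = 56, φ(88) = 40, φ(89) = 88, φ(90) = 24, φ(91) = 72, φ(92) = 44, φ(93) = 60, φ(94) = 46, φ(95) = 72, φ(96) = 32, φ(97) = 96, φ(98) = 42, φ(99) = 60, φ(100) = 40, φ(101) = 100, φ(102) = 32, φ(103) = 102, φ(104) = 48, φ(105) = 48, φ(106) = 52. Summing all 106 values: 3426. (Average order: Σ_{n ≤ x} φ(n) ~ (3/π²) x². For x = 106, (3/π²)·106² ≈ 3415.33.)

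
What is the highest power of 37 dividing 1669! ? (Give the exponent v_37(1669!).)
v_37(1669!) = 46

Legendre's formula: v_p(n!) = Σ_{k ≥ 1} ⌊n / p^k⌋. For p = 37, n = 1669, the terms are:
  ⌊1669/37^1⌋ = ⌊1669/37⌋ = 45
  ⌊1669/37^2⌋ = ⌊1669/1369⌋ = 1
(the next term ⌊1669/37^3⌋ = 0, terminating the sum). Summing: v_37(1669!) = 45 + 1 = 46.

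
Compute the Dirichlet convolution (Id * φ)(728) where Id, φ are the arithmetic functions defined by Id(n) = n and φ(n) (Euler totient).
(Id * φ)(728) = 6500

Divisors of 728: [1, 2, 4, 7, 8, 13, 14, 26, 28, 52, 56, 91, 104, 182, 364, 728]. For each d | 728:
  d = 1: Id(1) · φ(728/1) = 1 · 288 = 288
  d = 2: Id(2) · φ(728/2) = 2 · 144 = 288
  d = 4: Id(4) · φ(728/4) = 4 · 72 = 288
  d = 7: Id(7) · φ(728/7) = 7 · 48 = 336
  d = 8: Id(8) · φ(728/8) = 8 · 72 = 576
  d = 13: Id(13) · φ(728/13) = 13 · 24 = 312
  d = 14: Id(14) · φ(728/14) = 14 · 24 = 336
  d = 26: Id(26) · φ(728/26) = 26 · 12 = 312
  d = 28: Id(28) · φ(728/28) = 28 · 12 = 336
  d = 52: Id(52) · φ(728/52) = 52 · 6 = 312
  d = 56: Id(56) · φ(728/56) = 56 · 12 = 672
  d = 91: Id(91) · φ(728/91) = 91 · 4 = 364
  d = 104: Id(104) · φ(728/104) = 104 · 6 = 624
  d = 182: Id(182) · φ(728/182) = 182 · 2 = 364
  d = 364: Id(364) · φ(728/364) = 364 · 1 = 364
  d = 728: Id(728) · φ(728/728) = 728 · 1 = 728
Summing: (Id * φ)(728) = 288 + 288 + 288 + 336 + 576 + 312 + 336 + 312 + 336 + 312 + 672 + 364 + 624 + 364 + 364 + 728 = 6500.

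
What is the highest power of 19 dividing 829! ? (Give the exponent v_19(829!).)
v_19(829!) = 45

Legendre's formula: v_p(n!) = Σ_{k ≥ 1} ⌊n / p^k⌋. For p = 19, n = 829, the terms are:
  ⌊829/19^1⌋ = ⌊829/19⌋ = 43
  ⌊829/19^2⌋ = ⌊829/361⌋ = 2
(the next term ⌊829/19^3⌋ = 0, terminating the sum). Summing: v_19(829!) = 43 + 2 = 45.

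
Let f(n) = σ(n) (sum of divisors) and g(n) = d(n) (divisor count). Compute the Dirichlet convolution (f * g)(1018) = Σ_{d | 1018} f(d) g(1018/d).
(σ * d)(1018) = 2560

Divisors of 1018: [1, 2, 509, 1018]. For each d | 1018:
  d = 1: σ(1) · d(1018/1) = 1 · 4 = 4
  d = 2: σ(2) · d(1018/2) = 3 · 2 = 6
  d = 509: σ(509) · d(1018/509) = 510 · 2 = 1020
  d = 1018: σ(1018) · d(1018/1018) = 1530 · 1 = 1530
Summing: (σ * d)(1018) = 4 + 6 + 1020 + 1530 = 2560.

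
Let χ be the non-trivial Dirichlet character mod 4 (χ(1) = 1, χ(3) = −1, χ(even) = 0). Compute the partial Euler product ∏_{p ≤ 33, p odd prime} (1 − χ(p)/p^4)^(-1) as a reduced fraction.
∏ = 1870816715381797956556539609218365/1891731462842378884815364370202624

The odd primes p ≤ 33 are [3, 5, 7, 11, 13, 17, 19, 23, 29, 31]. For each, χ(p) = 1 if p ≡ 1 mod 4, χ(p) = −1 if p ≡ 3 mod 4. Taking (1 − χ(p)/p^4)^(-1) = p^4/(p^4 − χ(p)): (1 − (-1)/3^4)^(-1) · (1 − (1)/5^4)^(-1) · (1 − (-1)/7^4)^(-1) · (1 − (-1)/11^4)^(-1) · (1 − (1)/13^4)^(-1) · (1 − (1)/17^4)^(-1) · (1 − (-1)/19^4)^(-1) · (1 − (-1)/23^4)^(-1) · (1 − (1)/29^4)^(-1) · (1 − (-1)/31^4)^(-1) = 1870816715381797956556539609218365/1891731462842378884815364370202624.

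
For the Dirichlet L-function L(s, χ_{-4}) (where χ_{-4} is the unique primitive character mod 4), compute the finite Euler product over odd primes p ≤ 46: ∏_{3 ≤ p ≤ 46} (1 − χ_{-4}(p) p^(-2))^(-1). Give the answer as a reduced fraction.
∏ = 11477831542914938630143/12524769798782976000000

The odd primes p ≤ 46 are [3, 5, 7, 11, 13, 17, 19, 23, 29, 31, 37, 41, 43]. For each, χ(p) = 1 if p ≡ 1 mod 4, χ(p) = −1 if p ≡ 3 mod 4. Taking (1 − χ(p)/p^2)^(-1) = p^2/(p^2 − χ(p)): (1 − (-1)/3^2)^(-1) · (1 − (1)/5^2)^(-1) · (1 − (-1)/7^2)^(-1) · (1 − (-1)/11^2)^(-1) · (1 − (1)/13^2)^(-1) · (1 − (1)/17^2)^(-1) · (1 − (-1)/19^2)^(-1) · (1 − (-1)/23^2)^(-1) · (1 − (1)/29^2)^(-1) · (1 − (-1)/31^2)^(-1) · (1 − (1)/37^2)^(-1) · (1 − (1)/41^2)^(-1) · (1 − (-1)/43^2)^(-1) = 11477831542914938630143/12524769798782976000000.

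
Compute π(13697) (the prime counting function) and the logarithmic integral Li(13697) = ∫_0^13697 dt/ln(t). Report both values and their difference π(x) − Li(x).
π(13697) = 1620;  Li(13697) ≈ 1640.48;  π(x) − Li(x) ≈ -20.48.

Direct count of primes ≤ 13697 gives π(13697) = 1620. Numerical evaluation of the logarithmic integral gives Li(13697) ≈ 1640.48. The difference π(x) − Li(x) ≈ -20.48 is typically negative for small/moderate x (Li(x) overestimates), though Littlewood's theorem shows this sign changes infinitely often.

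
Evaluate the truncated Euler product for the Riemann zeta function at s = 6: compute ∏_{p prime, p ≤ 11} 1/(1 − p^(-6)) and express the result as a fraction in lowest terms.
∏ = 271270278125/266645897856

The primes p ≤ 11 are [2, 3, 5, 7, 11]. For each prime, (1 − 1/p^6)^(-1) = p^6 / (p^6 − 1). The product is (1 − 1/2^6)^(-1), (1 − 1/3^6)^(-1), (1 − 1/5^6)^(-1), (1 − 1/7^6)^(-1), (1 − 1/11^6)^(-1) = ∏ p^6 / (p^6 − 1) = 271270278125/266645897856.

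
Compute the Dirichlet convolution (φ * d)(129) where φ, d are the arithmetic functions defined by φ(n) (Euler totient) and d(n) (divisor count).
(φ * d)(129) = 176

Divisors of 129: [1, 3, 43, 129]. For each d | 129:
  d = 1: φ(1) · d(129/1) = 1 · 4 = 4
  d = 3: φ(3) · d(129/3) = 2 · 2 = 4
  d = 43: φ(43) · d(129/43) = 42 · 2 = 84
  d = 129: φ(129) · d(129/129) = 84 · 1 = 84
Summing: (φ * d)(129) = 4 + 4 + 84 + 84 = 176.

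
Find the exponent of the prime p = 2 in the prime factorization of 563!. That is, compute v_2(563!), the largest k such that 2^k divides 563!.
v_2(563!) = 558

Legendre's formula: v_p(n!) = Σ_{k ≥ 1} ⌊n / p^k⌋. For p = 2, n = 563, the terms are:
  ⌊563/2^1⌋ = ⌊563/2⌋ = 281
  ⌊563/2^2⌋ = ⌊563/4⌋ = 140
  ⌊563/2^3⌋ = ⌊563/8⌋ = 70
  ⌊563/2^4⌋ = ⌊563/16⌋ = 35
  ⌊563/2^5⌋ = ⌊563/32⌋ = 17
  ⌊563/2^6⌋ = ⌊563/64⌋ = 8
  ⌊563/2^7⌋ = ⌊563/128⌋ = 4
  ⌊563/2^8⌋ = ⌊563/256⌋ = 2
  ⌊563/2^9⌋ = ⌊563/512⌋ = 1
(the next term ⌊563/2^10⌋ = 0, terminating the sum). Summing: v_2(563!) = 281 + 140 + 70 + 35 + 17 + 8 + 4 + 2 + 1 = 558.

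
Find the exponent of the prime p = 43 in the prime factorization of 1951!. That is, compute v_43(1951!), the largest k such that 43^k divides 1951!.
v_43(1951!) = 46

Legendre's formula: v_p(n!) = Σ_{k ≥ 1} ⌊n / p^k⌋. For p = 43, n = 1951, the terms are:
  ⌊1951/43^1⌋ = ⌊1951/43⌋ = 45
  ⌊1951/43^2⌋ = ⌊1951/1849⌋ = 1
(the next term ⌊1951/43^3⌋ = 0, terminating the sum). Summing: v_43(1951!) = 45 + 1 = 46.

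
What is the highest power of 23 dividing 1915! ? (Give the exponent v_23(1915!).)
v_23(1915!) = 86

Legendre's formula: v_p(n!) = Σ_{k ≥ 1} ⌊n / p^k⌋. For p = 23, n = 1915, the terms are:
  ⌊1915/23^1⌋ = ⌊1915/23⌋ = 83
  ⌊1915/23^2⌋ = ⌊1915/529⌋ = 3
(the next term ⌊1915/23^3⌋ = 0, terminating the sum). Summing: v_23(1915!) = 83 + 3 = 86.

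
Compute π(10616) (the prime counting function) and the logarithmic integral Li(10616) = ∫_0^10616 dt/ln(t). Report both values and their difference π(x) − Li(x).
π(10616) = 1295;  Li(10616) ≈ 1312.80;  π(x) − Li(x) ≈ -17.80.

Direct count of primes ≤ 10616 gives π(10616) = 1295. Numerical evaluation of the logarithmic integral gives Li(10616) ≈ 1312.80. The difference π(x) − Li(x) ≈ -17.80 is typically negative for small/moderate x (Li(x) overestimates), though Littlewood's theorem shows this sign changes infinitely often.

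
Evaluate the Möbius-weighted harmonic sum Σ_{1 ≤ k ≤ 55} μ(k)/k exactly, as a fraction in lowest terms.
Σ μ(k)/k = -17255220085293371/10863052825730014910

Values of μ(k) for 1 ≤ k ≤ 55: μ(1) = 1, μ(2) = -1, μ(3) = -1, μ(5) = -1, μ(6) = 1, μ(7) = -1, μ(10) = 1, μ(11) = -1, μ(13) = -1, μ(14) = 1, μ(15) = 1, μ(17) = -1, μ(19) = -1, μ(21) = 1, μ(22) = 1, μ(23) = -1, μ(26) = 1, μ(29) = -1, μ(30) = -1, μ(31) = -1, μ(33) = 1, μ(34) = 1, μ(35) = 1, μ(37) = -1, μ(38) = 1, μ(39) = 1, μ(41) = -1, μ(42) = -1, μ(43) = -1, μ(46) = 1, μ(47) = -1, μ(51) = 1, μ(53) = -1, μ(55) = 1, with μ = 0 on non-squarefree integers. Summing μ(k)/k for k where μ(k) ≠ 0 gives -17255220085293371/10863052825730014910 ≈ -0.0016. (PNT ⟺ this sum → 0 as n → ∞.)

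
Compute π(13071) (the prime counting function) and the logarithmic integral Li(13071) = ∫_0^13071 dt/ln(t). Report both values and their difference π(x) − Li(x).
π(13071) = 1556;  Li(13071) ≈ 1574.60;  π(x) − Li(x) ≈ -18.60.

Direct count of primes ≤ 13071 gives π(13071) = 1556. Numerical evaluation of the logarithmic integral gives Li(13071) ≈ 1574.60. The difference π(x) − Li(x) ≈ -18.60 is typically negative for small/moderate x (Li(x) overestimates), though Littlewood's theorem shows this sign changes infinitely often.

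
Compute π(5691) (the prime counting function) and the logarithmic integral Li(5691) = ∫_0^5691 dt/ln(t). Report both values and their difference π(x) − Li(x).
π(5691) = 749;  Li(5691) ≈ 764.79;  π(x) − Li(x) ≈ -15.79.

Direct count of primes ≤ 5691 gives π(5691) = 749. Numerical evaluation of the logarithmic integral gives Li(5691) ≈ 764.79. The difference π(x) − Li(x) ≈ -15.79 is typically negative for small/moderate x (Li(x) overestimates), though Littlewood's theorem shows this sign changes infinitely often.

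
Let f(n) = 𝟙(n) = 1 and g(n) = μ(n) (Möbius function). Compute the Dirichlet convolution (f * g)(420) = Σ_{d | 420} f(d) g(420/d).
(𝟙 * μ)(420) = 0

Divisors of 420: [1, 2, 3, 4, 5, 6, 7, 10, 12, 14, 15, 20, 21, 28, 30, 35, 42, 60, 70, 84, 105, 140, 210, 420]. For each d | 420:
  d = 1: 𝟙(1) · μ(420/1) = 1 · 0 = 0
  d = 2: 𝟙(2) · μ(420/2) = 1 · 1 = 1
  d = 3: 𝟙(3) · μ(420/3) = 1 · 0 = 0
  d = 4: 𝟙(4) · μ(420/4) = 1 · -1 = -1
  d = 5: 𝟙(5) · μ(420/5) = 1 · 0 = 0
  d = 6: 𝟙(6) · μ(420/6) = 1 · -1 = -1
  d = 7: 𝟙(7) · μ(420/7) = 1 · 0 = 0
  d = 10: 𝟙(10) · μ(420/10) = 1 · -1 = -1
  d = 12: 𝟙(12) · μ(420/12) = 1 · 1 = 1
  d = 14: 𝟙(14) · μ(420/14) = 1 · -1 = -1
  d = 15: 𝟙(15) · μ(420/15) = 1 · 0 = 0
  d = 20: 𝟙(20) · μ(420/20) = 1 · 1 = 1
  d = 21: 𝟙(21) · μ(420/21) = 1 · 0 = 0
  d = 28: 𝟙(28) · μ(420/28) = 1 · 1 = 1
  d = 30: 𝟙(30) · μ(420/30) = 1 · 1 = 1
  d = 35: 𝟙(35) · μ(420/35) = 1 · 0 = 0
  d = 42: 𝟙(42) · μ(420/42) = 1 · 1 = 1
  d = 60: 𝟙(60) · μ(420/60) = 1 · -1 = -1
  d = 70: 𝟙(70) · μ(420/70) = 1 · 1 = 1
  d = 84: 𝟙(84) · μ(420/84) = 1 · -1 = -1
  d = 105: 𝟙(105) · μ(420/105) = 1 · 0 = 0
  d = 140: 𝟙(140) · μ(420/140) = 1 · -1 = -1
  d = 210: 𝟙(210) · μ(420/210) = 1 · -1 = -1
  d = 420: 𝟙(420) · μ(420/420) = 1 · 1 = 1
Summing: (𝟙 * μ)(420) = 0 + 1 + 0 + -1 + 0 + -1 + 0 + -1 + 1 + -1 + 0 + 1 + 0 + 1 + 1 + 0 + 1 + -1 + 1 + -1 + 0 + -1 + -1 + 1 = 0.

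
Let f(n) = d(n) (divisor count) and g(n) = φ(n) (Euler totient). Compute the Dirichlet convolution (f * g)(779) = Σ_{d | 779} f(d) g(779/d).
(d * φ)(779) = 840

Divisors of 779: [1, 19, 41, 779]. For each d | 779:
  d = 1: d(1) · φ(779/1) = 1 · 720 = 720
  d = 19: d(19) · φ(779/19) = 2 · 40 = 80
  d = 41: d(41) · φ(779/41) = 2 · 18 = 36
  d = 779: d(779) · φ(779/779) = 4 · 1 = 4
Summing: (d * φ)(779) = 720 + 80 + 36 + 4 = 840.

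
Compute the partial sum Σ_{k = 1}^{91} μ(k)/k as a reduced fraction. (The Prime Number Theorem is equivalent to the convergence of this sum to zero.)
Σ μ(k)/k = 226361852224483257830288188126621/23768741896345550770650537601358310

Values of μ(k) for 1 ≤ k ≤ 91: μ(1) = 1, μ(2) = -1, μ(3) = -1, μ(5) = -1, μ(6) = 1, μ(7) = -1, μ(10) = 1, μ(11) = -1, μ(13) = -1, μ(14) = 1, μ(15) = 1, μ(17) = -1, μ(19) = -1, μ(21) = 1, μ(22) = 1, μ(23) = -1, μ(26) = 1, μ(29) = -1, μ(30) = -1, μ(31) = -1, μ(33) = 1, μ(34) = 1, μ(35) = 1, μ(37) = -1, μ(38) = 1, μ(39) = 1, μ(41) = -1, μ(42) = -1, μ(43) = -1, μ(46) = 1, μ(47) = -1, μ(51) = 1, μ(53) = -1, μ(55) = 1, μ(57) = 1, μ(58) = 1, μ(59) = -1, μ(61) = -1, μ(62) = 1, μ(65) = 1, μ(66) = -1, μ(67) = -1, μ(69) = 1, μ(70) = -1, μ(71) = -1, μ(73) = -1, μ(74) = 1, μ(77) = 1, μ(78) = -1, μ(79) = -1, μ(82) = 1, μ(83) = -1, μ(85) = 1, μ(86) = 1, μ(87) = 1, μ(89) = -1, μ(91) = 1, with μ = 0 on non-squarefree integers. Summing μ(k)/k for k where μ(k) ≠ 0 gives 226361852224483257830288188126621/23768741896345550770650537601358310 ≈ 0.0095. (PNT ⟺ this sum → 0 as n → ∞.)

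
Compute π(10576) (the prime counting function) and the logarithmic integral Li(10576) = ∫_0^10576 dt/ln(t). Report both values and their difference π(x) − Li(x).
π(10576) = 1290;  Li(10576) ≈ 1308.48;  π(x) − Li(x) ≈ -18.48.

Direct count of primes ≤ 10576 gives π(10576) = 1290. Numerical evaluation of the logarithmic integral gives Li(10576) ≈ 1308.48. The difference π(x) − Li(x) ≈ -18.48 is typically negative for small/moderate x (Li(x) overestimates), though Littlewood's theorem shows this sign changes infinitely often.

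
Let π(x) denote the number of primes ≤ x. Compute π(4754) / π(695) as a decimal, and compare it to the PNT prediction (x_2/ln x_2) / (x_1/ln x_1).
π(4754)/π(695) = 640/125 ≈ 5.1200;  PNT prediction ≈ 5.2868.

π(695) = 125 and π(4754) = 640, so π(4754)/π(695) ≈ 5.1200. The PNT-predicted ratio is (4754/ln(4754)) / (695/ln(695)) ≈ 5.2868. The two agree to within a few percent, as expected.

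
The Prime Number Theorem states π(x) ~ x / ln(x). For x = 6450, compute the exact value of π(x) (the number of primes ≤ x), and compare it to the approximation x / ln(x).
π(6450) = 837;  x/ln(x) ≈ 735.31;  relative error ≈ 12.15%.

Directly count primes up to 6450: π(6450) = 837. The PNT approximation gives 6450/ln(6450) ≈ 6450/8.77184 ≈ 735.31. Relative error (π(x) − x/ln(x)) / π(x) ≈ 12.15%; the approximation is known to undercount slightly (Li(x) is a better estimate).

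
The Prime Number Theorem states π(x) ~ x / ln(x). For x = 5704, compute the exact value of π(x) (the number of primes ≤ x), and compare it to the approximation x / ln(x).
π(5704) = 751;  x/ln(x) ≈ 659.50;  relative error ≈ 12.18%.

Directly count primes up to 5704: π(5704) = 751. The PNT approximation gives 5704/ln(5704) ≈ 5704/8.64892 ≈ 659.50. Relative error (π(x) − x/ln(x)) / π(x) ≈ 12.18%; the approximation is known to undercount slightly (Li(x) is a better estimate).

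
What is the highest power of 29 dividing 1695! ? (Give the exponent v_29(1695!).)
v_29(1695!) = 60

Legendre's formula: v_p(n!) = Σ_{k ≥ 1} ⌊n / p^k⌋. For p = 29, n = 1695, the terms are:
  ⌊1695/29^1⌋ = ⌊1695/29⌋ = 58
  ⌊1695/29^2⌋ = ⌊1695/841⌋ = 2
(the next term ⌊1695/29^3⌋ = 0, terminating the sum). Summing: v_29(1695!) = 58 + 2 = 60.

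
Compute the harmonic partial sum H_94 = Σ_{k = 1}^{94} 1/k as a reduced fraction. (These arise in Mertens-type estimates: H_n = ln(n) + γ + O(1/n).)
H_94 = 3684269126502577787295988888472646995861/718766754945489455304472257065075294400

Direct summation: H_94 = 1 + 1/2 + ... + 1/94. The least common denominator is lcm(1, ..., 94) = 718766754945489455304472257065075294400; over this denominator the numerator is 718766754945489455304472257065075294400 + 359383377472744727652236128532537647200 + 239588918315163151768157419021691764800 + 179691688736372363826118064266268823600 + 143753350989097891060894451413015058880 + 119794459157581575884078709510845882400 + 102680964992212779329210322437867899200 + 89845844368186181913059032133134411800 + 79862972771721050589385806340563921600 + 71876675494548945530447225706507529440 + 65342432267771768664042932460461390400 + 59897229578790787942039354755422941200 + 55289750380422265792651712081928868800 + 51340482496106389664605161218933949600 + 47917783663032630353631483804338352960 + 44922922184093090956529516066567205900 + 42280397349734673841439544533239723200 + 39931486385860525294692903170281960800 + 37829829207657339752866960898161857600 + 35938337747274472765223612853253764720 + 34226988330737593109736774145955966400 + 32671216133885884332021466230230695200 + 31250728475890845882803141611525012800 + 29948614789395393971019677377711470600 + 28750670197819578212178890282603011776 + 27644875190211132896325856040964434400 + 26620990923907016863128602113521307200 + 25670241248053194832302580609466974800 + 24785060515361705355326629553968113600 + 23958891831516315176815741902169176480 + 23186024353080305009821685711776622400 + 22461461092046545478264758033283602950 + 21780810755923922888014310820153796800 + 21140198674867336920719772266619861600 + 20536192998442555865842064487573579840 + 19965743192930262647346451585140980400 + 19426128512040255548769520461218251200 + 18914914603828669876433480449080928800 + 18429916793474088597550570693976289600 + 17969168873637236382611806426626882360 + 17530896462085108665962737977196958400 + 17113494165368796554868387072977983200 + 16715505928964871053592378071280820800 + 16335608066942942166010733115115347600 + 15972594554344210117877161268112784320 + 15625364237945422941401570805762506400 + 15292909679691265006478133129044155200 + 14974307394697696985509838688855735300 + 14668709284601825618458617491123985600 + 14375335098909789106089445141301505888 + 14093465783244891280479848177746574400 + 13822437595105566448162928020482217200 + 13561636885763951986876835038963684800 + 13310495461953508431564301056760653600 + 13068486453554353732808586492092278080 + 12835120624026597416151290304733487400 + 12609943069219113250955653632720619200 + 12392530257680852677663314776984056800 + 12182487371957448394991055204492801600 + 11979445915758157588407870951084588240 + 11783061556483433693515938640411070400 + 11593012176540152504910842855888311200 + 11408996110245864369912258048651988800 + 11230730546023272739132379016641801475 + 11057950076084453158530342416385773760 + 10890405377961961444007155410076898400 + 10727862014111782914992123239777243200 + 10570099337433668460359886133309930800 + 10416909491963615294267713870508337600 + 10268096499221277932921032243786789920 + 10123475421767457116964397986832046400 + 9982871596465131323673225792570490200 + 9846119930760129524718798041987332800 + 9713064256020127774384760230609125600 + 9583556732606526070726296760867670592 + 9457457301914334938216740224540464400 + 9334633181110252666291847494351627200 + 9214958396737044298775285346988144800 + 9098313353740372851955345026140193600 + 8984584436818618191305903213313441180 + 8873663641302338954376200704507102400 + 8765448231042554332981368988598479200 + 8659840421029993437403280205603316800 + 8556747082684398277434193536488991600 + 8456079469946934768287908906647944640 + 8357752964482435526796189035640410400 + 8261686838453901785108876517989371200 + 8167804033471471083005366557557673800 + 8076030954443701744994070304101969600 + 7986297277172105058938580634056392160 + 7898535768631752256093101725989838400 + 7812682118972711470700785402881253200 + 7728674784360101669940561903925540800 + 7646454839845632503239066564522077600 = 3684269126502577787295988888472646995861, so H_94 = 3684269126502577787295988888472646995861/718766754945489455304472257065075294400 (already in lowest terms) ≈ 5.12582. (The PNT-adjacent estimate ln(94) + γ ≈ 5.12051 matches within O(1/n).)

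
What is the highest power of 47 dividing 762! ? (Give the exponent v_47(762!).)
v_47(762!) = 16

Legendre's formula: v_p(n!) = Σ_{k ≥ 1} ⌊n / p^k⌋. For p = 47, n = 762, the terms are:
  ⌊762/47^1⌋ = ⌊762/47⌋ = 16
(the next term ⌊762/47^2⌋ = 0, terminating the sum). Summing: v_47(762!) = 16 = 16.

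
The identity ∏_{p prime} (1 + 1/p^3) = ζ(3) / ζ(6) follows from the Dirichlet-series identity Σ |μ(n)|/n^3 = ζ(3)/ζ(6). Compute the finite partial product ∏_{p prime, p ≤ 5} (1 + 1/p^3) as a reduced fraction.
∏ = 147/125

The primes p ≤ 5 are [2, 3, 5]. For each, (1 + 1/p^3) = (p^3 + 1)/p^3. Multiplying these fractions over p ∈ [2, 3, 5] gives 147/125. (In the limit P → ∞ this tends to ζ(3)/ζ(6).)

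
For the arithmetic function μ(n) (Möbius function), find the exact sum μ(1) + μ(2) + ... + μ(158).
Σ_{n ≤ 158} μ(n) = -1

Compute μ(n) for each 1 ≤ n ≤ 158: μ(1) = 1, μ(2) = -1, μ(3) = -1, μ(4) = 0, μ(5) = -1, μ(6) = 1, μ(7) = -1, μ(8) = 0, μ(9) = 0, μ(10) = 1, μ(11) = -1, μ(12) = 0, μ(13) = -1, μ(14) = 1, μ(15) = 1, μ(16) = 0, μ(17) = -1, μ(18) = 0, μ(19) = -1, μ(20) = 0, μ(21) = 1, μ(22) = 1, μ(23) = -1, μ(24) = 0, μ(25) = 0, μ(26) = 1, μ(27) = 0, μ(28) = 0, μ(29) = -1, μ(30) = -1, μ(31) = -1, μ(32) = 0, μ(33) = 1, μ(34) = 1, μ(35) = 1, μ(36) = 0, μ(37) = -1, μ(38) = 1, μ(39) = 1, μ(40) = 0, μ(41) = -1, μ(42) = -1, μ(43) = -1, μ(44) = 0, μ(45) = 0, μ(46) = 1, μ(47) = -1, μ(48) = 0, μ(49) = 0, μ(50) = 0, μ(51) = 1, μ(52) = 0, μ(53) = -1, μ(54) = 0, μ(55) = 1, μ(56) = 0, μ(57) = 1, μ(58) = 1, μ(59) = -1, μ(60) = 0, μ(61) = -1, μ(62) = 1, μ(63) = 0, μ(64) = 0, μ(65) = 1, μ(66) = -1, μ(67) = -1, μ(68) = 0, μ(69) = 1, μ(70) = -1, μ(71) = -1, μ(72) = 0, μ(73) = -1, μ(74) = 1, μ(75) = 0, μ(76) = 0, μ(77) = 1, μ(78) = -1, μ(79) = -1, μ(80) = 0, μ(81) = 0, μ(82) = 1, μ(83) = -1, μ(84) = 0, μ(85) = 1, μ(86) = 1, μ(87) = 1, μ(88) = 0, μ(89) = -1, μ(90) = 0, μ(91) = 1, μ(92) = 0, μ(93) = 1, μ(94) = 1, μ(95) = 1, μ(96) = 0, μ(97) = -1, μ(98) = 0, μ(99) = 0, μ(100) = 0, μ(101) = -1, μ(102) = -1, μ(103) = -1, μ(104) = 0, μ(105) = -1, μ(106) = 1, μ(107) = -1, μ(108) = 0, μ(109) = -1, μ(110) = -1, μ(111) = 1, μ(112) = 0, μ(113) = -1, μ(114) = -1, μ(115) = 1, μ(116) = 0, μ(117) = 0, μ(118) = 1, μ(119) = 1, μ(120) = 0, μ(121) = 0, μ(122) = 1, μ(123) = 1, μ(124) = 0, μ(125) = 0, μ(126) = 0, μ(127) = -1, μ(128) = 0, μ(129) = 1, μ(130) = -1, μ(131) = -1, μ(132) = 0, μ(133) = 1, μ(134) = 1, μ(135) = 0, μ(136) = 0, μ(137) = -1, μ(138) = -1, μ(139) = -1, μ(140) = 0, μ(141) = 1, μ(142) = 1, μ(143) = 1, μ(144) = 0, μ(145) = 1, μ(146) = 1, μ(147) = 0, μ(148) = 0, μ(149) = -1, μ(150) = 0, μ(151) = -1, μ(152) = 0, μ(153) = 0, μ(154) = -1, μ(155) = 1, μ(156) = 0, μ(157) = -1, μ(158) = 1. Summing all 158 values: -1. (Mertens function M(x) = Σ_{n ≤ x} μ(n); on average M(x) should be small (PNT ⟺ M(x) = o(x)).)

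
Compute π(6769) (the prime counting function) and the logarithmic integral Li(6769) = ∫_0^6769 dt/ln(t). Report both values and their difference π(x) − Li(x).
π(6769) = 871;  Li(6769) ≈ 888.19;  π(x) − Li(x) ≈ -17.19.

Direct count of primes ≤ 6769 gives π(6769) = 871. Numerical evaluation of the logarithmic integral gives Li(6769) ≈ 888.19. The difference π(x) − Li(x) ≈ -17.19 is typically negative for small/moderate x (Li(x) overestimates), though Littlewood's theorem shows this sign changes infinitely often.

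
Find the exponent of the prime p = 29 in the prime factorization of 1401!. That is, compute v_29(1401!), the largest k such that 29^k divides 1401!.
v_29(1401!) = 49

Legendre's formula: v_p(n!) = Σ_{k ≥ 1} ⌊n / p^k⌋. For p = 29, n = 1401, the terms are:
  ⌊1401/29^1⌋ = ⌊1401/29⌋ = 48
  ⌊1401/29^2⌋ = ⌊1401/841⌋ = 1
(the next term ⌊1401/29^3⌋ = 0, terminating the sum). Summing: v_29(1401!) = 48 + 1 = 49.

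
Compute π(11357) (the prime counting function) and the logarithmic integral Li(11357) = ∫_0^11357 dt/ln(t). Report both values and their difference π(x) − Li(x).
π(11357) = 1372;  Li(11357) ≈ 1392.44;  π(x) − Li(x) ≈ -20.44.

Direct count of primes ≤ 11357 gives π(11357) = 1372. Numerical evaluation of the logarithmic integral gives Li(11357) ≈ 1392.44. The difference π(x) − Li(x) ≈ -20.44 is typically negative for small/moderate x (Li(x) overestimates), though Littlewood's theorem shows this sign changes infinitely often.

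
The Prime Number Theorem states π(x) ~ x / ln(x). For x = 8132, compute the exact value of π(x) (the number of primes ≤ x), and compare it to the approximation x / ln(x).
π(8132) = 1022;  x/ln(x) ≈ 903.20;  relative error ≈ 11.62%.

Directly count primes up to 8132: π(8132) = 1022. The PNT approximation gives 8132/ln(8132) ≈ 8132/9.00356 ≈ 903.20. Relative error (π(x) − x/ln(x)) / π(x) ≈ 11.62%; the approximation is known to undercount slightly (Li(x) is a better estimate).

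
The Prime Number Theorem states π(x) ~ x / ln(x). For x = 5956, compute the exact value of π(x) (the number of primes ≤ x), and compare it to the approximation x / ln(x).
π(5956) = 781;  x/ln(x) ≈ 685.22;  relative error ≈ 12.26%.

Directly count primes up to 5956: π(5956) = 781. The PNT approximation gives 5956/ln(5956) ≈ 5956/8.69215 ≈ 685.22. Relative error (π(x) − x/ln(x)) / π(x) ≈ 12.26%; the approximation is known to undercount slightly (Li(x) is a better estimate).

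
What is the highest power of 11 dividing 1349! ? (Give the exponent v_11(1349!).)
v_11(1349!) = 134

Legendre's formula: v_p(n!) = Σ_{k ≥ 1} ⌊n / p^k⌋. For p = 11, n = 1349, the terms are:
  ⌊1349/11^1⌋ = ⌊1349/11⌋ = 122
  ⌊1349/11^2⌋ = ⌊1349/121⌋ = 11
  ⌊1349/11^3⌋ = ⌊1349/1331⌋ = 1
(the next term ⌊1349/11^4⌋ = 0, terminating the sum). Summing: v_11(1349!) = 122 + 11 + 1 = 134.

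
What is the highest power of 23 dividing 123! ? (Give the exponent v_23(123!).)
v_23(123!) = 5

Legendre's formula: v_p(n!) = Σ_{k ≥ 1} ⌊n / p^k⌋. For p = 23, n = 123, the terms are:
  ⌊123/23^1⌋ = ⌊123/23⌋ = 5
(the next term ⌊123/23^2⌋ = 0, terminating the sum). Summing: v_23(123!) = 5 = 5.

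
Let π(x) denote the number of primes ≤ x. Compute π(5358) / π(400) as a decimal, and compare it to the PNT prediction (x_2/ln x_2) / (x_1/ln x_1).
π(5358)/π(400) = 708/78 ≈ 9.0769;  PNT prediction ≈ 9.3469.

π(400) = 78 and π(5358) = 708, so π(5358)/π(400) ≈ 9.0769. The PNT-predicted ratio is (5358/ln(5358)) / (400/ln(400)) ≈ 9.3469. The two agree to within a few percent, as expected.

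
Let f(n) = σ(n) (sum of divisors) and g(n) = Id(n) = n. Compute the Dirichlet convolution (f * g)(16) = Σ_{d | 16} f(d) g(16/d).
(σ * Id)(16) = 129

Divisors of 16: [1, 2, 4, 8, 16]. For each d | 16:
  d = 1: σ(1) · Id(16/1) = 1 · 16 = 16
  d = 2: σ(2) · Id(16/2) = 3 · 8 = 24
  d = 4: σ(4) · Id(16/4) = 7 · 4 = 28
  d = 8: σ(8) · Id(16/8) = 15 · 2 = 30
  d = 16: σ(16) · Id(16/16) = 31 · 1 = 31
Summing: (σ * Id)(16) = 16 + 24 + 28 + 30 + 31 = 129.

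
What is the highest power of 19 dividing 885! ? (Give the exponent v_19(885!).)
v_19(885!) = 48

Legendre's formula: v_p(n!) = Σ_{k ≥ 1} ⌊n / p^k⌋. For p = 19, n = 885, the terms are:
  ⌊885/19^1⌋ = ⌊885/19⌋ = 46
  ⌊885/19^2⌋ = ⌊885/361⌋ = 2
(the next term ⌊885/19^3⌋ = 0, terminating the sum). Summing: v_19(885!) = 46 + 2 = 48.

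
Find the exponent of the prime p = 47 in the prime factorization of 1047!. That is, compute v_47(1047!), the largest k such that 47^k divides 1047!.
v_47(1047!) = 22

Legendre's formula: v_p(n!) = Σ_{k ≥ 1} ⌊n / p^k⌋. For p = 47, n = 1047, the terms are:
  ⌊1047/47^1⌋ = ⌊1047/47⌋ = 22
(the next term ⌊1047/47^2⌋ = 0, terminating the sum). Summing: v_47(1047!) = 22 = 22.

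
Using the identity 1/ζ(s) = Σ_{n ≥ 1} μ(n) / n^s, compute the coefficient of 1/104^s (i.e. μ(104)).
μ(104) = 0

Factor n = 104 = 2^3 · 13. μ(n) = 0 if any exponent ≥ 2 (not squarefree); otherwise μ(n) = (−1)^{ω(n)} where ω(n) is the number of distinct prime factors. Applying: μ(104) = 0.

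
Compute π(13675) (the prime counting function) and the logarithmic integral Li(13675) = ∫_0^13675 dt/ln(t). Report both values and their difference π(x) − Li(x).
π(13675) = 1614;  Li(13675) ≈ 1638.17;  π(x) − Li(x) ≈ -24.17.

Direct count of primes ≤ 13675 gives π(13675) = 1614. Numerical evaluation of the logarithmic integral gives Li(13675) ≈ 1638.17. The difference π(x) − Li(x) ≈ -24.17 is typically negative for small/moderate x (Li(x) overestimates), though Littlewood's theorem shows this sign changes infinitely often.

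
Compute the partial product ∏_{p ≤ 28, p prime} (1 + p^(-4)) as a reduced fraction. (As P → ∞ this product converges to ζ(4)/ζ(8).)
∏ = 577447917650941187656457324944/535704058713408612067696280625

The primes p ≤ 28 are [2, 3, 5, 7, 11, 13, 17, 19, 23]. For each, (1 + 1/p^4) = (p^4 + 1)/p^4. Multiplying these fractions over p ∈ [2, 3, 5, 7, 11, 13, 17, 19, 23] gives 577447917650941187656457324944/535704058713408612067696280625. (In the limit P → ∞ this tends to ζ(4)/ζ(8).)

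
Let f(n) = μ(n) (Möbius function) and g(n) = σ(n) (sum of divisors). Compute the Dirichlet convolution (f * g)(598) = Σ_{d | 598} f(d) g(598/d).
(μ * σ)(598) = 598

Divisors of 598: [1, 2, 13, 23, 26, 46, 299, 598]. For each d | 598:
  d = 1: μ(1) · σ(598/1) = 1 · 1008 = 1008
  d = 2: μ(2) · σ(598/2) = -1 · 336 = -336
  d = 13: μ(13) · σ(598/13) = -1 · 72 = -72
  d = 23: μ(23) · σ(598/23) = -1 · 42 = -42
  d = 26: μ(26) · σ(598/26) = 1 · 24 = 24
  d = 46: μ(46) · σ(598/46) = 1 · 14 = 14
  d = 299: μ(299) · σ(598/299) = 1 · 3 = 3
  d = 598: μ(598) · σ(598/598) = -1 · 1 = -1
Summing: (μ * σ)(598) = 1008 + -336 + -72 + -42 + 24 + 14 + 3 + -1 = 598.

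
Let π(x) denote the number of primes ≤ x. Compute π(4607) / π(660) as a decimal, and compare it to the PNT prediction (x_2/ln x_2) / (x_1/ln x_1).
π(4607)/π(660) = 623/120 ≈ 5.1917;  PNT prediction ≈ 5.3724.

π(660) = 120 and π(4607) = 623, so π(4607)/π(660) ≈ 5.1917. The PNT-predicted ratio is (4607/ln(4607)) / (660/ln(660)) ≈ 5.3724. The two agree to within a few percent, as expected.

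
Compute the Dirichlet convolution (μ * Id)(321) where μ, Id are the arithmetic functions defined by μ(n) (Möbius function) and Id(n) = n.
(μ * Id)(321) = 212

Divisors of 321: [1, 3, 107, 321]. For each d | 321:
  d = 1: μ(1) · Id(321/1) = 1 · 321 = 321
  d = 3: μ(3) · Id(321/3) = -1 · 107 = -107
  d = 107: μ(107) · Id(321/107) = -1 · 3 = -3
  d = 321: μ(321) · Id(321/321) = 1 · 1 = 1
Summing: (μ * Id)(321) = 321 + -107 + -3 + 1 = 212.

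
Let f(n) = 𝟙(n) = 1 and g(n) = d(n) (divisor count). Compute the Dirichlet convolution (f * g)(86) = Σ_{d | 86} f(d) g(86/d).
(𝟙 * d)(86) = 9

Divisors of 86: [1, 2, 43, 86]. For each d | 86:
  d = 1: 𝟙(1) · d(86/1) = 1 · 4 = 4
  d = 2: 𝟙(2) · d(86/2) = 1 · 2 = 2
  d = 43: 𝟙(43) · d(86/43) = 1 · 2 = 2
  d = 86: 𝟙(86) · d(86/86) = 1 · 1 = 1
Summing: (𝟙 * d)(86) = 4 + 2 + 2 + 1 = 9.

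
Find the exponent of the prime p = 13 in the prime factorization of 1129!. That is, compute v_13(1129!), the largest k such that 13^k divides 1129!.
v_13(1129!) = 92

Legendre's formula: v_p(n!) = Σ_{k ≥ 1} ⌊n / p^k⌋. For p = 13, n = 1129, the terms are:
  ⌊1129/13^1⌋ = ⌊1129/13⌋ = 86
  ⌊1129/13^2⌋ = ⌊1129/169⌋ = 6
(the next term ⌊1129/13^3⌋ = 0, terminating the sum). Summing: v_13(1129!) = 86 + 6 = 92.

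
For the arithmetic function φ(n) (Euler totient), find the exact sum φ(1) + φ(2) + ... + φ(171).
Σ_{n ≤ 171} φ(n) = 8938

Compute φ(n) for each 1 ≤ n ≤ 171: φ(1) = 1, φ(2) = 1, φ(3) = 2, φ(4) = 2, φ(5) = 4, φ(6) = 2, φ(7) = 6, φ(8) = 4, φ(9) = 6, φ(10) = 4, φ(11) = 10, φ(12) = 4, φ(13) = 12, φ(14) = 6, φ(15) = 8, φ(16) = 8, φ(17) = 16, φ(18) = 6, φ(19) = 18, φ(20) = 8, φ(21) = 12, φ(22) = 10, φ(23) = 22, φ(24) = 8, φ(25) = 20, φ(26) = 12, φ(27) = 18, φ(28) = 12, φ(29) = 28, φ(30) = 8, φ(31) = 30, φ(32) = 16, φ(33) = 20, φ(34) = 16, φ(35) = 24, φ(36) = 12, φ(37) = 36, φ(38) = 18, φ(39) = 24, φ(40) = 16, φ(41) = 40, φ(42) = 12, φ(43) = 42, φ(44) = 20, φ(45) = 24, φ(46) = 22, φ(47) = 46, φ(48) = 16, φ(49) = 42, φ(50) = 20, φ(51) = 32, φ(52) = 24, φ(53) = 52, φ(54) = 18, φ(55) = 40, φ(56) = 24, φ(57) = 36, φ(58) = 28, φ(59) = 58, φ(60) = 16, φ(61) = 60, φ(62) = 30, φ(63) = 36, φ(64) = 32, φ(65) = 48, φ(66) = 20, φ(67) = 66, φ(68) = 32, φ(69) = 44, φ(70) = 24, φ(71) = 70, φ(72) = 24, φ(73) = 72, φ(74) = 36, φ(75) = 40, φ(76) = 36, φ(77) = 60, φ(78) = 24, φ(79) = 78, φ(80) = 32, φ(81) = 54, φ(82) = 40, φ(83) = 82, φ(84) = 24, φ(85) = 64, φ(86) = 42, φ(87) = 56, φ(88) = 40, φ(89) = 88, φ(90) = 24, φ(91) = 72, φ(92) = 44, φ(93) = 60, φ(94) = 46, φ(95) = 72, φ(96) = 32, φ(97) = 96, φ(98) = 42, φ(99) = 60, φ(100) = 40, φ(101) = 100, φ(102) = 32, φ(103) = 102, φ(104) = 48, φ(105) = 48, φ(106) = 52, φ(107) = 106, φ(108) = 36, φ(109) = 108, φ(110) = 40, φ(111) = 72, φ(112) = 48, φ(113) = 112, φ(114) = 36, φ(115) = 88, φ(116) = 56, φ(117) = 72, φ(118) = 58, φ(119) = 96, φ(120) = 32, φ(121) = 110, φ(122) = 60, φ(123) = 80, φ(124) = 60, φ(125) = 100, φ(126) = 36, φ(127) = 126, φ(128) = 64, φ(129) = 84, φ(130) = 48, φ(131) = 130, φ(132) = 40, φ(133) = 108, φ(134) = 66, φ(135) = 72, φ(136) = 64, φ(137) = 136, φ(138) = 44, φ(139) = 138, φ(140) = 48, φ(141) = 92, φ(142) = 70, φ(143) = 120, φ(144) = 48, φ(145) = 112, φ(146) = 72, φ(147) = 84, φ(148) = 72, φ(149) = 148, φ(150) = 40, φ(151) = 150, φ(152) = 72, φ(153) = 96, φ(154) = 60, φ(155) = 120, φ(156) = 48, φ(157) = 156, φ(158) = 78, φ(159) = 104, φ(160) = 64, φ(161) = 132, φ(162) = 54, φ(163) = 162, φ(164) = 80, φ(165) = 80, φ(166) = 82, φ(167) = 166, φ(168) = 48, φ(169) = 156, φ(170) = 64, φ(171) = 108. Summing all 171 values: 8938. (Average order: Σ_{n ≤ x} φ(n) ~ (3/π²) x². For x = 171, (3/π²)·171² ≈ 8888.20.)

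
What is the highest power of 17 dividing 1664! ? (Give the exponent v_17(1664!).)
v_17(1664!) = 102

Legendre's formula: v_p(n!) = Σ_{k ≥ 1} ⌊n / p^k⌋. For p = 17, n = 1664, the terms are:
  ⌊1664/17^1⌋ = ⌊1664/17⌋ = 97
  ⌊1664/17^2⌋ = ⌊1664/289⌋ = 5
(the next term ⌊1664/17^3⌋ = 0, terminating the sum). Summing: v_17(1664!) = 97 + 5 = 102.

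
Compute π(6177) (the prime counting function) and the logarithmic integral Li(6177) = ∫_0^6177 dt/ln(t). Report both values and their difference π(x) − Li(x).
π(6177) = 804;  Li(6177) ≈ 820.73;  π(x) − Li(x) ≈ -16.73.

Direct count of primes ≤ 6177 gives π(6177) = 804. Numerical evaluation of the logarithmic integral gives Li(6177) ≈ 820.73. The difference π(x) − Li(x) ≈ -16.73 is typically negative for small/moderate x (Li(x) overestimates), though Littlewood's theorem shows this sign changes infinitely often.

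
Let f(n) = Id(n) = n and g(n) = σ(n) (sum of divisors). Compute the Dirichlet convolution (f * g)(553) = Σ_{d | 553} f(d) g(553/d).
(Id * σ)(553) = 2385

Divisors of 553: [1, 7, 79, 553]. For each d | 553:
  d = 1: Id(1) · σ(553/1) = 1 · 640 = 640
  d = 7: Id(7) · σ(553/7) = 7 · 80 = 560
  d = 79: Id(79) · σ(553/79) = 79 · 8 = 632
  d = 553: Id(553) · σ(553/553) = 553 · 1 = 553
Summing: (Id * σ)(553) = 640 + 560 + 632 + 553 = 2385.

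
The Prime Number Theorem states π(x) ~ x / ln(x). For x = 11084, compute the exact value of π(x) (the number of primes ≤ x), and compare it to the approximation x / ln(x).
π(11084) = 1343;  x/ln(x) ≈ 1190.13;  relative error ≈ 11.38%.

Directly count primes up to 11084: π(11084) = 1343. The PNT approximation gives 11084/ln(11084) ≈ 11084/9.31326 ≈ 1190.13. Relative error (π(x) − x/ln(x)) / π(x) ≈ 11.38%; the approximation is known to undercount slightly (Li(x) is a better estimate).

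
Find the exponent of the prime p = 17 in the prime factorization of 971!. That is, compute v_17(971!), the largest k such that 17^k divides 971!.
v_17(971!) = 60

Legendre's formula: v_p(n!) = Σ_{k ≥ 1} ⌊n / p^k⌋. For p = 17, n = 971, the terms are:
  ⌊971/17^1⌋ = ⌊971/17⌋ = 57
  ⌊971/17^2⌋ = ⌊971/289⌋ = 3
(the next term ⌊971/17^3⌋ = 0, terminating the sum). Summing: v_17(971!) = 57 + 3 = 60.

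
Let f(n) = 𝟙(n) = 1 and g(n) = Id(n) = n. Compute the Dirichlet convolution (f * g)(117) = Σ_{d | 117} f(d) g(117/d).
(𝟙 * Id)(117) = 182

Divisors of 117: [1, 3, 9, 13, 39, 117]. For each d | 117:
  d = 1: 𝟙(1) · Id(117/1) = 1 · 117 = 117
  d = 3: 𝟙(3) · Id(117/3) = 1 · 39 = 39
  d = 9: 𝟙(9) · Id(117/9) = 1 · 13 = 13
  d = 13: 𝟙(13) · Id(117/13) = 1 · 9 = 9
  d = 39: 𝟙(39) · Id(117/39) = 1 · 3 = 3
  d = 117: 𝟙(117) · Id(117/117) = 1 · 1 = 1
Summing: (𝟙 * Id)(117) = 117 + 39 + 13 + 9 + 3 + 1 = 182.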